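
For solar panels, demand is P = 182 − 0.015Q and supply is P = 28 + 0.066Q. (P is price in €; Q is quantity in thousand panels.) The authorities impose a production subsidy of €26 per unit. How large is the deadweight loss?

Competitive equilibrium: 182 − 0.015Q = 28 + 0.066Q → Q* = 1901.2346, P* = 153.4815.
The subsidy lowers effective supply by 26: P = 2 + 0.066Q.
New quantity: 182 − 0.015Q = 2 + 0.066Q → Q' = 2222.2222.
Overproduction ΔQ = 2222.2222 − 1901.2346 = 320.9876; wedge = subsidy = 26.
The triangle = ½ × 320.9876 × 26 = €4172.84 thousand.

€4172.84 thousand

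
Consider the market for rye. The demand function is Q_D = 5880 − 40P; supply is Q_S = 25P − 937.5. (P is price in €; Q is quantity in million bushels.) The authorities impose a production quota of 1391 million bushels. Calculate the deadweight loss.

In inverse form: demand P = 147 − 0.025Q, supply P = 37.5 + 0.04Q.
Competitive equilibrium: 147 − 0.025Q = 37.5 + 0.04Q → Q* = 1684.6154, P* = 104.8846.
At Q = 1391: demand price = 147 − 0.025·1391 = 112.225; supply price = 37.5 + 0.04·1391 = 93.14.
ΔQ = 1684.6154 − 1391 = 293.6154; wedge = 112.225 − 93.14 = 19.085.
DWL = ½ × 293.6154 × 19.085 = €2801.82 million.

€2801.82 million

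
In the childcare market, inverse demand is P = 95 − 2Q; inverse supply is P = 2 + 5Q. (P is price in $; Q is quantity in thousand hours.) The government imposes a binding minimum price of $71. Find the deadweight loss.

Competitive equilibrium: 95 − 2Q = 2 + 5Q → Q* = 13.2857, P* = 68.4286.
At the floor P = 71, quantity demanded = (95 − 71)/2 = 12.
Sellers' marginal cost at Q' = 12: 2 + 5·12 = 62.
ΔQ = 13.2857 − 12 = 1.2857; wedge = 71 − 62 = 9.
Welfare loss = ½ × 1.2857 × 9 = $5.79 thousand.

$5.79 thousand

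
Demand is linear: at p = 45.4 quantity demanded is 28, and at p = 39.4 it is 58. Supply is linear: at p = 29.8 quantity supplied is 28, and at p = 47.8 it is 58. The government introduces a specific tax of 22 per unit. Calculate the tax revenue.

Demand slope = (39.4 − 45.4)/(58 − 28) = −0.2, so p = 51 − 0.2q.
Supply slope = (47.8 − 29.8)/(58 − 28) = 0.6, so p = 13 + 0.6q.
Competitive equilibrium: 51 − 0.2q = 13 + 0.6q → q* = 47.5, p* = 41.5.
With the tax, the buyer price exceeds the seller price by 22: (51 − 0.2q) − (13 + 0.6q) = 22 → q' = 20.
Tax revenue = 22 × 20 = 440.

440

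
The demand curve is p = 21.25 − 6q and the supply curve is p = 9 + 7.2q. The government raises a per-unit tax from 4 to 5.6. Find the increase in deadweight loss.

0.58

Competitive equilibrium: 21.25 − 6q = 9 + 7.2q → q* = 0.928, p* = 15.6818.
For a per-unit tax t: Δq = t/13.2, so DWL = ½·t·(t/13.2) = t²/26.4.
At t = 4: DWL = 0.606. At t = 5.6: DWL = 1.188.
Increase = 1.188 − 0.606 = 0.58.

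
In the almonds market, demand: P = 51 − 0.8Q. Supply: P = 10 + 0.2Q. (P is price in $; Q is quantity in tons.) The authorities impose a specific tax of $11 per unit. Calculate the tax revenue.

$330

Competitive equilibrium: 51 − 0.8Q = 10 + 0.2Q → Q* = 41, P* = 18.2.
With the tax, the buyer price exceeds the seller price by 11: (51 − 0.8Q) − (10 + 0.2Q) = 11 → Q' = 30.
Tax revenue = 11 × 30 = $330.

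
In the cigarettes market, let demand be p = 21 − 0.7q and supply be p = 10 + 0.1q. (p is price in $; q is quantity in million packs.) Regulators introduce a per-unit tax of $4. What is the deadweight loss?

Competitive equilibrium: 21 − 0.7q = 10 + 0.1q → q* = 13.75, p* = 11.375.
With the tax, the buyer price exceeds the seller price by 4: (21 − 0.7q) − (10 + 0.1q) = 4 → q' = 8.75.
Δq = 13.75 − 8.75 = 5; the wedge equals the tax, 4.
The triangle = ½ × 5 × 4 = $10 million.

$10 million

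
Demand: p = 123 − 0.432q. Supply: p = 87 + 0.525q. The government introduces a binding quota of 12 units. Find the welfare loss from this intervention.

314.02

Competitive equilibrium: 123 − 0.432q = 87 + 0.525q → q* = 37.6176, p* = 106.7492.
At q = 12: demand price = 123 − 0.432·12 = 117.816; supply price = 87 + 0.525·12 = 93.3.
Δq = 37.6176 − 12 = 25.6176; wedge = 117.816 − 93.3 = 24.516.
Welfare loss = ½ × 25.6176 × 24.516 = 314.02.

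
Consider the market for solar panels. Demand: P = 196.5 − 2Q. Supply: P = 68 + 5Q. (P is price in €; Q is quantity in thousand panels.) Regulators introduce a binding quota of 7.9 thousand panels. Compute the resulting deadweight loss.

€382.73 thousand

Competitive equilibrium: 196.5 − 2Q = 68 + 5Q → Q* = 18.3571, P* = 159.7857.
At Q = 7.9: demand price = 196.5 − 2·7.9 = 180.7; supply price = 68 + 5·7.9 = 107.5.
ΔQ = 18.3571 − 7.9 = 10.4571; wedge = 180.7 − 107.5 = 73.2.
Deadweight loss = ½ × 10.4571 × 73.2 = €382.73 thousand.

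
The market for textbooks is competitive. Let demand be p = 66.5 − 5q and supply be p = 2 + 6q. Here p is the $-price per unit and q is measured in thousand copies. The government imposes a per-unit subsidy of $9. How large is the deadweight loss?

Competitive equilibrium: 66.5 − 5q = 2 + 6q → q* = 5.8636, p* = 37.1818.
The subsidy lowers effective supply by 9: p = 6q − 7.
New quantity: 66.5 − 5q = 6q − 7 → q' = 6.6818.
Overproduction Δq = 6.6818 − 5.8636 = 0.8182; wedge = subsidy = 9.
DWL = ½ × 0.8182 × 9 = $3.68 thousand.

$3.68 thousand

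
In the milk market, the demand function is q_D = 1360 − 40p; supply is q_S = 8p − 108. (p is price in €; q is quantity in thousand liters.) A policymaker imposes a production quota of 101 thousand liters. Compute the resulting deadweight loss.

In inverse form: demand p = 34 − 0.025q, supply p = 13.5 + 0.125q.
Competitive equilibrium: 34 − 0.025q = 13.5 + 0.125q → q* = 136.6667, p* = 30.5833.
At q = 101: demand price = 34 − 0.025·101 = 31.475; supply price = 13.5 + 0.125·101 = 26.125.
Δq = 136.6667 − 101 = 35.6667; wedge = 31.475 − 26.125 = 5.35.
DWL = ½ × 35.6667 × 5.35 = €95.41 thousand.

€95.41 thousand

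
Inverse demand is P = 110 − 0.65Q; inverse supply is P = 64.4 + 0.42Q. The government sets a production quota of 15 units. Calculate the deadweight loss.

Competitive equilibrium: 110 − 0.65Q = 64.4 + 0.42Q → Q* = 42.6168, P* = 82.2991.
At Q = 15: demand price = 110 − 0.65·15 = 100.25; supply price = 64.4 + 0.42·15 = 70.7.
ΔQ = 42.6168 − 15 = 27.6168; wedge = 100.25 − 70.7 = 29.55.
Welfare loss = ½ × 27.6168 × 29.55 = 408.04.

408.04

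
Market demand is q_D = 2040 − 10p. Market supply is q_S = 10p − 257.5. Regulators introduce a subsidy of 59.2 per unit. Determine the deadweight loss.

In inverse form: demand p = 204 − 0.1q, supply p = 25.75 + 0.1q.
Competitive equilibrium: 204 − 0.1q = 25.75 + 0.1q → q* = 891.25, p* = 114.875.
The subsidy lowers effective supply by 59.2: p = 0.1q − 33.45.
New quantity: 204 − 0.1q = 0.1q − 33.45 → q' = 1187.25.
Overproduction Δq = 1187.25 − 891.25 = 296; wedge = subsidy = 59.2.
DWL = ½ × 296 × 59.2 = 8761.60.

8761.60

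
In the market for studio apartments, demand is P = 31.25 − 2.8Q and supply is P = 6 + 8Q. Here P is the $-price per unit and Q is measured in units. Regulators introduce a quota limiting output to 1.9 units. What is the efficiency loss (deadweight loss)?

Competitive equilibrium: 31.25 − 2.8Q = 6 + 8Q → Q* = 2.338, P* = 24.7037.
At Q = 1.9: demand price = 31.25 − 2.8·1.9 = 25.93; supply price = 6 + 8·1.9 = 21.2.
ΔQ = 2.338 − 1.9 = 0.438; wedge = 25.93 − 21.2 = 4.73.
DWL = ½ × 0.438 × 4.73 = $1.04.

$1.04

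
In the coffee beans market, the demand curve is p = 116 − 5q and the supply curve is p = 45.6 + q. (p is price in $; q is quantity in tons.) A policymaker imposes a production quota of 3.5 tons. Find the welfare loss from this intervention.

Competitive equilibrium: 116 − 5q = 45.6 + q → q* = 11.7333, p* = 57.3333.
At q = 3.5: demand price = 116 − 5·3.5 = 98.5; supply price = 45.6 + 1·3.5 = 49.1.
Δq = 11.7333 − 3.5 = 8.2333; wedge = 98.5 − 49.1 = 49.4.
The triangle = ½ × 8.2333 × 49.4 = $203.36.

$203.36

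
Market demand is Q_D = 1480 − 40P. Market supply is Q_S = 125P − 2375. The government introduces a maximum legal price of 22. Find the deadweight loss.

In inverse form: demand P = 37 − 0.025Q, supply P = 19 + 0.008Q.
Competitive equilibrium: 37 − 0.025Q = 19 + 0.008Q → Q* = 545.4545, P* = 23.3636.
At the ceiling P = 22, quantity supplied = (22 − 19)/0.008 = 375.
Willingness to pay at Q' = 375: 37 − 0.025·375 = 27.625.
ΔQ = 545.4545 − 375 = 170.4545; wedge = 27.625 − 22 = 5.625.
Welfare loss = ½ × 170.4545 × 5.625 = 479.40.

479.40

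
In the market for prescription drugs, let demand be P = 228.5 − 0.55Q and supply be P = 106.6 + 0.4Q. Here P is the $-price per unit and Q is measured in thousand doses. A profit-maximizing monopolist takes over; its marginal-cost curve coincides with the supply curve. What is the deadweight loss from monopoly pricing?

Competitive equilibrium: 228.5 − 0.55Q = 106.6 + 0.4Q → Q* = 128.3158, P* = 157.9263.
Marginal revenue: MR = 228.5 − 1.1Q. Set MR = MC: 228.5 − 1.1Q = 106.6 + 0.4Q → Q_m = 81.2667.
Price P_m = 228.5 − 0.55·81.2667 = 183.8033; MC(Q_m) = 106.6 + 0.4·81.2667 = 139.1067.
Competitive Q* = 128.3158, so ΔQ = 47.0491; wedge = 183.8033 − 139.1067 = 44.6966.
Deadweight loss = ½ × 47.0491 × 44.6966 = $1051.47 thousand.

$1051.47 thousand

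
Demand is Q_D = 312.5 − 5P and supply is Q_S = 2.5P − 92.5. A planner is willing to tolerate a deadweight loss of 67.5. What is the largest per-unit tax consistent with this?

In inverse form: demand P = 62.5 − 0.2Q, supply P = 37 + 0.4Q.
Competitive equilibrium: 62.5 − 0.2Q = 37 + 0.4Q → Q* = 42.5, P* = 54.
A tax t gives ΔQ = t/0.6 and wedge t, so DWL = t²/1.2.
t²/1.2 = 67.5 → t² = 81 → t = 9.

9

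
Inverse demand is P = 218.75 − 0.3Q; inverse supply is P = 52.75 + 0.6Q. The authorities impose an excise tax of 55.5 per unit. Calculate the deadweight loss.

1711.25

Competitive equilibrium: 218.75 − 0.3Q = 52.75 + 0.6Q → Q* = 184.4444, P* = 163.4167.
With the tax, the buyer price exceeds the seller price by 55.5: (218.75 − 0.3Q) − (52.75 + 0.6Q) = 55.5 → Q' = 122.7778.
ΔQ = 184.4444 − 122.7778 = 61.6666; the wedge equals the tax, 55.5.
Welfare loss = ½ × 61.6666 × 55.5 = 1711.25.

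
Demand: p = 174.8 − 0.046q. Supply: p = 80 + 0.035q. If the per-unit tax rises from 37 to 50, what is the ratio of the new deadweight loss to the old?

Competitive equilibrium: 174.8 − 0.046q = 80 + 0.035q → q* = 1170.3704, p* = 120.963.
For a per-unit tax t: Δq = t/0.081, so DWL = ½·t·(t/0.081) = t²/0.162.
At t = 37: DWL = 8450.617. At t = 50: DWL = 15432.099.
Ratio = (50/37)² = 1.826.

1.826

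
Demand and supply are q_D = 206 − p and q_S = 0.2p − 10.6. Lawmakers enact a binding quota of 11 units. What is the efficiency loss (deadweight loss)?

630.75

In inverse form: demand p = 206 − q, supply p = 53 + 5q.
Competitive equilibrium: 206 − q = 53 + 5q → q* = 25.5, p* = 180.5.
At q = 11: demand price = 206 − 1·11 = 195; supply price = 53 + 5·11 = 108.
Δq = 25.5 − 11 = 14.5; wedge = 195 − 108 = 87.
Welfare loss = ½ × 14.5 × 87 = 630.75.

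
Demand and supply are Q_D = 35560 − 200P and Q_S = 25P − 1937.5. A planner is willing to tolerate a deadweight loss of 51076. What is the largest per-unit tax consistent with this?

In inverse form: demand P = 177.8 − 0.005Q, supply P = 77.5 + 0.04Q.
Competitive equilibrium: 177.8 − 0.005Q = 77.5 + 0.04Q → Q* = 2228.8889, P* = 166.6556.
A tax t gives ΔQ = t/0.045 and wedge t, so DWL = t²/0.09.
t²/0.09 = 51076 → t² = 4596.84 → t = 67.8.

67.8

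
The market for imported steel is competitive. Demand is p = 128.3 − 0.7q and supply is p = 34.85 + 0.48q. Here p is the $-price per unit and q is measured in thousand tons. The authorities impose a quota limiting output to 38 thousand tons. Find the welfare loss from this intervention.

Competitive equilibrium: 128.3 − 0.7q = 34.85 + 0.48q → q* = 79.1949, p* = 72.8636.
At q = 38: demand price = 128.3 − 0.7·38 = 101.7; supply price = 34.85 + 0.48·38 = 53.09.
Δq = 79.1949 − 38 = 41.1949; wedge = 101.7 − 53.09 = 48.61.
The triangle = ½ × 41.1949 × 48.61 = $1001.24 thousand.

$1001.24 thousand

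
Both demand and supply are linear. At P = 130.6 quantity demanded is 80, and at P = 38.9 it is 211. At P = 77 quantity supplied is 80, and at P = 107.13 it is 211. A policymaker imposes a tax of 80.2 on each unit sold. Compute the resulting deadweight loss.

Demand slope = (38.9 − 130.6)/(211 − 80) = −0.7, so P = 186.6 − 0.7Q.
Supply slope = (107.13 − 77)/(211 − 80) = 0.23, so P = 58.6 + 0.23Q.
Competitive equilibrium: 186.6 − 0.7Q = 58.6 + 0.23Q → Q* = 137.6344, P* = 90.2559.
With the tax, the buyer price exceeds the seller price by 80.2: (186.6 − 0.7Q) − (58.6 + 0.23Q) = 80.2 → Q' = 51.3978.
ΔQ = 137.6344 − 51.3978 = 86.2366; the wedge equals the tax, 80.2.
Welfare loss = ½ × 86.2366 × 80.2 = 3458.09.

3458.09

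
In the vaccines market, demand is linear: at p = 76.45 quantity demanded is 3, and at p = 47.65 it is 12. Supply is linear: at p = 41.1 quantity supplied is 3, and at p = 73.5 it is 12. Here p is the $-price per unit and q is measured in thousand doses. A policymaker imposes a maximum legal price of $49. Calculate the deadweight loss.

Demand slope = (47.65 − 76.45)/(12 − 3) = −3.2, so p = 86.05 − 3.2q.
Supply slope = (73.5 − 41.1)/(12 − 3) = 3.6, so p = 30.3 + 3.6q.
Competitive equilibrium: 86.05 − 3.2q = 30.3 + 3.6q → q* = 8.1985, p* = 59.8147.
At the ceiling p = 49, quantity supplied = (49 − 30.3)/3.6 = 5.1944.
Willingness to pay at q' = 5.1944: 86.05 − 3.2·5.1944 = 69.4279.
Δq = 8.1985 − 5.1944 = 3.0041; wedge = 69.4279 − 49 = 20.4279.
The triangle = ½ × 3.0041 × 20.4279 = $30.68 thousand.

$30.68 thousand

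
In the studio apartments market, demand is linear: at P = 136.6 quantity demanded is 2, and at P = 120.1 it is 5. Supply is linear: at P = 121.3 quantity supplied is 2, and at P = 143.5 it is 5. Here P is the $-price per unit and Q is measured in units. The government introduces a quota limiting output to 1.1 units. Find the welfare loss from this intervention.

$28.07

Demand slope = (120.1 − 136.6)/(5 − 2) = −5.5, so P = 147.6 − 5.5Q.
Supply slope = (143.5 − 121.3)/(5 − 2) = 7.4, so P = 106.5 + 7.4Q.
Competitive equilibrium: 147.6 − 5.5Q = 106.5 + 7.4Q → Q* = 3.186, P* = 130.0767.
At Q = 1.1: demand price = 147.6 − 5.5·1.1 = 141.55; supply price = 106.5 + 7.4·1.1 = 114.64.
ΔQ = 3.186 − 1.1 = 2.086; wedge = 141.55 − 114.64 = 26.91.
DWL = ½ × 2.086 × 26.91 = $28.07.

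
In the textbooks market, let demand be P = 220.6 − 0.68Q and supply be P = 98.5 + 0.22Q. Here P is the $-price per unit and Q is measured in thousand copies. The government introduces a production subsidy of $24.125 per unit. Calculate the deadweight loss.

$323.34 thousand

Competitive equilibrium: 220.6 − 0.68Q = 98.5 + 0.22Q → Q* = 135.6667, P* = 128.3467.
The subsidy lowers effective supply by 24.125: P = 74.375 + 0.22Q.
New quantity: 220.6 − 0.68Q = 74.375 + 0.22Q → Q' = 162.4722.
Overproduction ΔQ = 162.4722 − 135.6667 = 26.8055; wedge = subsidy = 24.125.
DWL = ½ × 26.8055 × 24.125 = $323.34 thousand.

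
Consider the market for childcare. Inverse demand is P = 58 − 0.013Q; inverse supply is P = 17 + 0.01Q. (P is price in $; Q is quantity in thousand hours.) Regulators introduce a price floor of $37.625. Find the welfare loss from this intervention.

$533.08 thousand

Competitive equilibrium: 58 − 0.013Q = 17 + 0.01Q → Q* = 1782.6087, P* = 34.82609.
At the floor P = 37.625, quantity demanded = (58 − 37.625)/0.013 = 1567.30769.
Sellers' marginal cost at Q' = 1567.30769: 17 + 0.01·1567.30769 = 32.67308.
ΔQ = 1782.6087 − 1567.30769 = 215.30101; wedge = 37.625 − 32.67308 = 4.95192.
The triangle = ½ × 215.30101 × 4.95192 = $533.08 thousand.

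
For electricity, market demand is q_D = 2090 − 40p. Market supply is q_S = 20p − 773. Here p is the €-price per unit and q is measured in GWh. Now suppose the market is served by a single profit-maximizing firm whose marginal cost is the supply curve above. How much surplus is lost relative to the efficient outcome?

In inverse form: demand p = 52.25 − 0.025q, supply p = 38.65 + 0.05q.
Competitive equilibrium: 52.25 − 0.025q = 38.65 + 0.05q → q* = 181.3333, p* = 47.7167.
Marginal revenue: MR = 52.25 − 0.05q. Set MR = MC: 52.25 − 0.05q = 38.65 + 0.05q → q_m = 136.
Price p_m = 52.25 − 0.025·136 = 48.85; MC(q_m) = 38.65 + 0.05·136 = 45.45.
Competitive q* = 181.3333, so Δq = 45.3333; wedge = 48.85 − 45.45 = 3.4.
Deadweight loss = ½ × 45.3333 × 3.4 = €77.07.

€77.07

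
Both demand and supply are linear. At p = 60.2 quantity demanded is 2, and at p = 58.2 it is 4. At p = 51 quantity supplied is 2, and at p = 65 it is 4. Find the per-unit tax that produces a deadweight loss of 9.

12

Demand slope = (58.2 − 60.2)/(4 − 2) = −1, so p = 62.2 − q.
Supply slope = (65 − 51)/(4 − 2) = 7, so p = 37 + 7q.
Competitive equilibrium: 62.2 − q = 37 + 7q → q* = 3.15, p* = 59.05.
A tax t gives Δq = t/8 and wedge t, so DWL = t²/16.
t²/16 = 9 → t² = 144 → t = 12.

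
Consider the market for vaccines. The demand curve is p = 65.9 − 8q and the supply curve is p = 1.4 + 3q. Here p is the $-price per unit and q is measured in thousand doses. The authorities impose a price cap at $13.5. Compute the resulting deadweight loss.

$18.43 thousand

Competitive equilibrium: 65.9 − 8q = 1.4 + 3q → q* = 5.8636, p* = 18.9909.
At the ceiling p = 13.5, quantity supplied = (13.5 − 1.4)/3 = 4.0333.
Willingness to pay at q' = 4.0333: 65.9 − 8·4.0333 = 33.6336.
Δq = 5.8636 − 4.0333 = 1.8303; wedge = 33.6336 − 13.5 = 20.1336.
DWL = ½ × 1.8303 × 20.1336 = $18.43 thousand.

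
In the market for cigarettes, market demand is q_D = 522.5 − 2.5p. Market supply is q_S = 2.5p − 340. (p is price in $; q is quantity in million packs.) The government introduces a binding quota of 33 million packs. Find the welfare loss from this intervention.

$1357.225 million

In inverse form: demand p = 209 − 0.4q, supply p = 136 + 0.4q.
Competitive equilibrium: 209 − 0.4q = 136 + 0.4q → q* = 91.25, p* = 172.5.
At q = 33: demand price = 209 − 0.4·33 = 195.8; supply price = 136 + 0.4·33 = 149.2.
Δq = 91.25 − 33 = 58.25; wedge = 195.8 − 149.2 = 46.6.
Deadweight loss = ½ × 58.25 × 46.6 = $1357.225 million.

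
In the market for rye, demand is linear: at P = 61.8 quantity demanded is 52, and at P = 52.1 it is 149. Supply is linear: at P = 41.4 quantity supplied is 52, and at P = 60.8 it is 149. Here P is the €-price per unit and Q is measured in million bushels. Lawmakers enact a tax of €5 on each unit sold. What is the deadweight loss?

€41.67 million

Demand slope = (52.1 − 61.8)/(149 − 52) = −0.1, so P = 67 − 0.1Q.
Supply slope = (60.8 − 41.4)/(149 − 52) = 0.2, so P = 31 + 0.2Q.
Competitive equilibrium: 67 − 0.1Q = 31 + 0.2Q → Q* = 120, P* = 55.
With the tax, the buyer price exceeds the seller price by 5: (67 − 0.1Q) − (31 + 0.2Q) = 5 → Q' = 103.3333.
ΔQ = 120 − 103.3333 = 16.6667; the wedge equals the tax, 5.
DWL = ½ × 16.6667 × 5 = €41.67 million.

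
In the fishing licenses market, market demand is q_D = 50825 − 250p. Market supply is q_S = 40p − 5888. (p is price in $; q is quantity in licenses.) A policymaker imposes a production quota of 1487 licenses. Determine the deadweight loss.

In inverse form: demand p = 203.3 − 0.004q, supply p = 147.2 + 0.025q.
Competitive equilibrium: 203.3 − 0.004q = 147.2 + 0.025q → q* = 1934.4828, p* = 195.5621.
At q = 1487: demand price = 203.3 − 0.004·1487 = 197.352; supply price = 147.2 + 0.025·1487 = 184.375.
Δq = 1934.4828 − 1487 = 447.4828; wedge = 197.352 − 184.375 = 12.977.
Deadweight loss = ½ × 447.4828 × 12.977 = $2903.49.

$2903.49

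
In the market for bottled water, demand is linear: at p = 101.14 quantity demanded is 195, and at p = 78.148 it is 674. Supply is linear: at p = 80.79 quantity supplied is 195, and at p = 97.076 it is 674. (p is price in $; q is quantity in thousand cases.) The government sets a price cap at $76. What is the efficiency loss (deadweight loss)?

$6205.85 thousand

Demand slope = (78.148 − 101.14)/(674 − 195) = −0.048, so p = 110.5 − 0.048q.
Supply slope = (97.076 − 80.79)/(674 − 195) = 0.034, so p = 74.16 + 0.034q.
Competitive equilibrium: 110.5 − 0.048q = 74.16 + 0.034q → q* = 443.17073, p* = 89.2278.
At the ceiling p = 76, quantity supplied = (76 − 74.16)/0.034 = 54.11765.
Willingness to pay at q' = 54.11765: 110.5 − 0.048·54.11765 = 107.90235.
Δq = 443.17073 − 54.11765 = 389.05308; wedge = 107.90235 − 76 = 31.90235.
Deadweight loss = ½ × 389.05308 × 31.90235 = $6205.85 thousand.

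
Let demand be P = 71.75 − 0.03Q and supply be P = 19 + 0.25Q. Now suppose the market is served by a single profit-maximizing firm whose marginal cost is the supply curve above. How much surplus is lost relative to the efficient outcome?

46.53

Competitive equilibrium: 71.75 − 0.03Q = 19 + 0.25Q → Q* = 188.39286, P* = 66.09821.
Marginal revenue: MR = 71.75 − 0.06Q. Set MR = MC: 71.75 − 0.06Q = 19 + 0.25Q → Q_m = 170.16129.
Price P_m = 71.75 − 0.03·170.16129 = 66.64516; MC(Q_m) = 19 + 0.25·170.16129 = 61.54032.
Competitive Q* = 188.39286, so ΔQ = 18.23157; wedge = 66.64516 − 61.54032 = 5.10484.
DWL = ½ × 18.23157 × 5.10484 = 46.53.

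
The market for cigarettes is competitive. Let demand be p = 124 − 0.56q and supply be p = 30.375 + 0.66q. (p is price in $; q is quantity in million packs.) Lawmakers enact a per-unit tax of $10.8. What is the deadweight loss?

Competitive equilibrium: 124 − 0.56q = 30.375 + 0.66q → q* = 76.7418, p* = 81.0246.
With the tax, the buyer price exceeds the seller price by 10.8: (124 − 0.56q) − (30.375 + 0.66q) = 10.8 → q' = 67.8893.
Δq = 76.7418 − 67.8893 = 8.8525; the wedge equals the tax, 10.8.
Deadweight loss = ½ × 8.8525 × 10.8 = $47.80 million.

$47.80 million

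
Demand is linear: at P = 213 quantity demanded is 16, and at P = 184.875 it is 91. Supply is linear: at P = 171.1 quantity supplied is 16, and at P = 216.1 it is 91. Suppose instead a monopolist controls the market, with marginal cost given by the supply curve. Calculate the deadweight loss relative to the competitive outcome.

130.83

Demand slope = (184.875 − 213)/(91 − 16) = −0.375, so P = 219 − 0.375Q.
Supply slope = (216.1 − 171.1)/(91 − 16) = 0.6, so P = 161.5 + 0.6Q.
Competitive equilibrium: 219 − 0.375Q = 161.5 + 0.6Q → Q* = 58.9744, P* = 196.8846.
Marginal revenue: MR = 219 − 0.75Q. Set MR = MC: 219 − 0.75Q = 161.5 + 0.6Q → Q_m = 42.5926.
Price P_m = 219 − 0.375·42.5926 = 203.0278; MC(Q_m) = 161.5 + 0.6·42.5926 = 187.0556.
Competitive Q* = 58.9744, so ΔQ = 16.3818; wedge = 203.0278 − 187.0556 = 15.9722.
Welfare loss = ½ × 16.3818 × 15.9722 = 130.83.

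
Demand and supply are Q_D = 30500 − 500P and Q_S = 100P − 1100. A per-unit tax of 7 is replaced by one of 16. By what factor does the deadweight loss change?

In inverse form: demand P = 61 − 0.002Q, supply P = 11 + 0.01Q.
Competitive equilibrium: 61 − 0.002Q = 11 + 0.01Q → Q* = 4166.6667, P* = 52.6667.
For a per-unit tax t: ΔQ = t/0.012, so DWL = ½·t·(t/0.012) = t²/0.024.
At t = 7: DWL = 2041.667. At t = 16: DWL = 10666.667.
Ratio = (16/7)² = 5.224.

5.224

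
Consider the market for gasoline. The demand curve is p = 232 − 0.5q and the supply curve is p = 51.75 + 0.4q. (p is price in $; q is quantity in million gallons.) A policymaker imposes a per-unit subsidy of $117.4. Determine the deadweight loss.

Competitive equilibrium: 232 − 0.5q = 51.75 + 0.4q → q* = 200.2778, p* = 131.8611.
The subsidy lowers effective supply by 117.4: p = 0.4q − 65.65.
New quantity: 232 − 0.5q = 0.4q − 65.65 → q' = 330.7222.
Overproduction Δq = 330.7222 − 200.2778 = 130.4444; wedge = subsidy = 117.4.
Deadweight loss = ½ × 130.4444 × 117.4 = $7657.09 million.

$7657.09 million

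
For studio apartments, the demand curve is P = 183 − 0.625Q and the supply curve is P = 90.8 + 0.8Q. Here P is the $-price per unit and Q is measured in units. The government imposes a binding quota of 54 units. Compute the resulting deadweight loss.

$81.60

Competitive equilibrium: 183 − 0.625Q = 90.8 + 0.8Q → Q* = 64.7018, P* = 142.5614.
At Q = 54: demand price = 183 − 0.625·54 = 149.25; supply price = 90.8 + 0.8·54 = 134.
ΔQ = 64.7018 − 54 = 10.7018; wedge = 149.25 − 134 = 15.25.
The triangle = ½ × 10.7018 × 15.25 = $81.60.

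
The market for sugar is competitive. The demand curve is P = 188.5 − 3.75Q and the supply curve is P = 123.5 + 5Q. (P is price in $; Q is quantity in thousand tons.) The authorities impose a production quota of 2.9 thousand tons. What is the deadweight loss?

Competitive equilibrium: 188.5 − 3.75Q = 123.5 + 5Q → Q* = 7.4286, P* = 160.6429.
At Q = 2.9: demand price = 188.5 − 3.75·2.9 = 177.625; supply price = 123.5 + 5·2.9 = 138.
ΔQ = 7.4286 − 2.9 = 4.5286; wedge = 177.625 − 138 = 39.625.
Deadweight loss = ½ × 4.5286 × 39.625 = $89.72 thousand.

$89.72 thousand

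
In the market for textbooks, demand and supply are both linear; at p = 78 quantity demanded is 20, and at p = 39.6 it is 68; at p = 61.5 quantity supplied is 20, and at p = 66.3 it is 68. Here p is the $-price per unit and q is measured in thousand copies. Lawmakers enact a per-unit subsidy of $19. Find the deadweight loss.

Demand slope = (39.6 − 78)/(68 − 20) = −0.8, so p = 94 − 0.8q.
Supply slope = (66.3 − 61.5)/(68 − 20) = 0.1, so p = 59.5 + 0.1q.
Competitive equilibrium: 94 − 0.8q = 59.5 + 0.1q → q* = 38.3333, p* = 63.3333.
The subsidy lowers effective supply by 19: p = 40.5 + 0.1q.
New quantity: 94 − 0.8q = 40.5 + 0.1q → q' = 59.4444.
Overproduction Δq = 59.4444 − 38.3333 = 21.1111; wedge = subsidy = 19.
Deadweight loss = ½ × 21.1111 × 19 = $200.56 thousand.

$200.56 thousand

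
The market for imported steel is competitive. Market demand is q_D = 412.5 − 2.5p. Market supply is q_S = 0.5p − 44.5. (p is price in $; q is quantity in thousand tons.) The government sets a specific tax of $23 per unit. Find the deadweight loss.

In inverse form: demand p = 165 − 0.4q, supply p = 89 + 2q.
Competitive equilibrium: 165 − 0.4q = 89 + 2q → q* = 31.6667, p* = 152.3333.
With the tax, the buyer price exceeds the seller price by 23: (165 − 0.4q) − (89 + 2q) = 23 → q' = 22.0833.
Δq = 31.6667 − 22.0833 = 9.5834; the wedge equals the tax, 23.
Deadweight loss = ½ × 9.5834 × 23 = $110.21 thousand.

$110.21 thousand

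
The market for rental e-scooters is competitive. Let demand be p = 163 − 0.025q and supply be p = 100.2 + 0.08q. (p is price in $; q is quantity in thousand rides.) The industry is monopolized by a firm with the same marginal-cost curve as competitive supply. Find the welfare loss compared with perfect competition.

$694.53 thousand

Competitive equilibrium: 163 − 0.025q = 100.2 + 0.08q → q* = 598.0952, p* = 148.0476.
Marginal revenue: MR = 163 − 0.05q. Set MR = MC: 163 − 0.05q = 100.2 + 0.08q → q_m = 483.0769.
Price p_m = 163 − 0.025·483.0769 = 150.9231; MC(q_m) = 100.2 + 0.08·483.0769 = 138.8462.
Competitive q* = 598.0952, so Δq = 115.0183; wedge = 150.9231 − 138.8462 = 12.0769.
Deadweight loss = ½ × 115.0183 × 12.0769 = $694.53 thousand.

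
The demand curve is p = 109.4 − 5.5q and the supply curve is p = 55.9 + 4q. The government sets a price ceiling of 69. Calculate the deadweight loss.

Competitive equilibrium: 109.4 − 5.5q = 55.9 + 4q → q* = 5.6316, p* = 78.4263.
At the ceiling p = 69, quantity supplied = (69 − 55.9)/4 = 3.275.
Willingness to pay at q' = 3.275: 109.4 − 5.5·3.275 = 91.3875.
Δq = 5.6316 − 3.275 = 2.3566; wedge = 91.3875 − 69 = 22.3875.
DWL = ½ × 2.3566 × 22.3875 = 26.38.

26.38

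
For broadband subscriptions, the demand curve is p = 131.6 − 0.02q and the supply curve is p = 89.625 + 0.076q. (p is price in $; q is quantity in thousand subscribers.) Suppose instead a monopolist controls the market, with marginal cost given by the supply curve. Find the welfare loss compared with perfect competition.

Competitive equilibrium: 131.6 − 0.02q = 89.625 + 0.076q → q* = 437.23958, p* = 122.85521.
Marginal revenue: MR = 131.6 − 0.04q. Set MR = MC: 131.6 − 0.04q = 89.625 + 0.076q → q_m = 361.85345.
Price p_m = 131.6 − 0.02·361.85345 = 124.36293; MC(q_m) = 89.625 + 0.076·361.85345 = 117.12586.
Competitive q* = 437.23958, so Δq = 75.38613; wedge = 124.36293 − 117.12586 = 7.23707.
Welfare loss = ½ × 75.38613 × 7.23707 = $272.79 thousand.

$272.79 thousand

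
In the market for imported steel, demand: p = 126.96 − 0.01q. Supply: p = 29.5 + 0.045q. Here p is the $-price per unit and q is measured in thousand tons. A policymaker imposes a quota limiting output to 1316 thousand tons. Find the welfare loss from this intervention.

$5718.24 thousand

Competitive equilibrium: 126.96 − 0.01q = 29.5 + 0.045q → q* = 1772, p* = 109.24.
At q = 1316: demand price = 126.96 − 0.01·1316 = 113.8; supply price = 29.5 + 0.045·1316 = 88.72.
Δq = 1772 − 1316 = 456; wedge = 113.8 − 88.72 = 25.08.
The triangle = ½ × 456 × 25.08 = $5718.24 thousand.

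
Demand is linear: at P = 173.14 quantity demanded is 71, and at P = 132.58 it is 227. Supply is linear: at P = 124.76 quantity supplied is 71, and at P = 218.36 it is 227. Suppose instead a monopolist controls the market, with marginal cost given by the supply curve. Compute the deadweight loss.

375.26

Demand slope = (132.58 − 173.14)/(227 − 71) = −0.26, so P = 191.6 − 0.26Q.
Supply slope = (218.36 − 124.76)/(227 − 71) = 0.6, so P = 82.16 + 0.6Q.
Competitive equilibrium: 191.6 − 0.26Q = 82.16 + 0.6Q → Q* = 127.2558, P* = 158.5135.
Marginal revenue: MR = 191.6 − 0.52Q. Set MR = MC: 191.6 − 0.52Q = 82.16 + 0.6Q → Q_m = 97.7143.
Price P_m = 191.6 − 0.26·97.7143 = 166.1943; MC(Q_m) = 82.16 + 0.6·97.7143 = 140.7886.
Competitive Q* = 127.2558, so ΔQ = 29.5415; wedge = 166.1943 − 140.7886 = 25.4057.
Deadweight loss = ½ × 29.5415 × 25.4057 = 375.26.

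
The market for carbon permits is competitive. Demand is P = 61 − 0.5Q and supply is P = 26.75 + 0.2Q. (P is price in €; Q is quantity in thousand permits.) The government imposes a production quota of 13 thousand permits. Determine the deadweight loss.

€451.80 thousand

Competitive equilibrium: 61 − 0.5Q = 26.75 + 0.2Q → Q* = 48.9286, P* = 36.5357.
At Q = 13: demand price = 61 − 0.5·13 = 54.5; supply price = 26.75 + 0.2·13 = 29.35.
ΔQ = 48.9286 − 13 = 35.9286; wedge = 54.5 − 29.35 = 25.15.
DWL = ½ × 35.9286 × 25.15 = €451.80 thousand.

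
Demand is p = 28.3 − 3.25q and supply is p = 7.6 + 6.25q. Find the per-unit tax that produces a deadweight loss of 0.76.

3.8

Competitive equilibrium: 28.3 − 3.25q = 7.6 + 6.25q → q* = 2.1789, p* = 21.2184.
A tax t gives Δq = t/9.5 and wedge t, so DWL = t²/19.
t²/19 = 0.76 → t² = 14.44 → t = 3.8.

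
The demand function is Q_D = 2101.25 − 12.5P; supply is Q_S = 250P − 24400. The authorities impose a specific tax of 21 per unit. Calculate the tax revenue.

In inverse form: demand P = 168.1 − 0.08Q, supply P = 97.6 + 0.004Q.
Competitive equilibrium: 168.1 − 0.08Q = 97.6 + 0.004Q → Q* = 839.2857, P* = 100.9571.
With the tax, the buyer price exceeds the seller price by 21: (168.1 − 0.08Q) − (97.6 + 0.004Q) = 21 → Q' = 589.2857.
Tax revenue = 21 × 589.2857 = 12375.

12375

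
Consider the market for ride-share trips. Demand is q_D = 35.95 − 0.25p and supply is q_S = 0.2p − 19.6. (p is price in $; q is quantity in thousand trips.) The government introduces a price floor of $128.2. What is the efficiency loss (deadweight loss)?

$6.36 thousand

In inverse form: demand p = 143.8 − 4q, supply p = 98 + 5q.
Competitive equilibrium: 143.8 − 4q = 98 + 5q → q* = 5.0889, p* = 123.4444.
At the floor p = 128.2, quantity demanded = (143.8 − 128.2)/4 = 3.9.
Sellers' marginal cost at q' = 3.9: 98 + 5·3.9 = 117.5.
Δq = 5.0889 − 3.9 = 1.1889; wedge = 128.2 − 117.5 = 10.7.
The triangle = ½ × 1.1889 × 10.7 = $6.36 thousand.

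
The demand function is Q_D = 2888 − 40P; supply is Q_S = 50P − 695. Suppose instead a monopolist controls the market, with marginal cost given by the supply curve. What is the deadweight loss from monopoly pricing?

4817.02

In inverse form: demand P = 72.2 − 0.025Q, supply P = 13.9 + 0.02Q.
Competitive equilibrium: 72.2 − 0.025Q = 13.9 + 0.02Q → Q* = 1295.55556, P* = 39.81111.
Marginal revenue: MR = 72.2 − 0.05Q. Set MR = MC: 72.2 − 0.05Q = 13.9 + 0.02Q → Q_m = 832.85714.
Price P_m = 72.2 − 0.025·832.85714 = 51.37857; MC(Q_m) = 13.9 + 0.02·832.85714 = 30.55714.
Competitive Q* = 1295.55556, so ΔQ = 462.69842; wedge = 51.37857 − 30.55714 = 20.82143.
Welfare loss = ½ × 462.69842 × 20.82143 = 4817.02.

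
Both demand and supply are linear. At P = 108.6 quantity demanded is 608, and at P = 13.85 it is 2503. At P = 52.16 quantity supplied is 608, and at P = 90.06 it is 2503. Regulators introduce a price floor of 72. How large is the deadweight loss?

Demand slope = (13.85 − 108.6)/(2503 − 608) = −0.05, so P = 139 − 0.05Q.
Supply slope = (90.06 − 52.16)/(2503 − 608) = 0.02, so P = 40 + 0.02Q.
Competitive equilibrium: 139 − 0.05Q = 40 + 0.02Q → Q* = 1414.2857, P* = 68.2857.
At the floor P = 72, quantity demanded = (139 − 72)/0.05 = 1340.
Sellers' marginal cost at Q' = 1340: 40 + 0.02·1340 = 66.8.
ΔQ = 1414.2857 − 1340 = 74.2857; wedge = 72 − 66.8 = 5.2.
The triangle = ½ × 74.2857 × 5.2 = 193.14.

193.14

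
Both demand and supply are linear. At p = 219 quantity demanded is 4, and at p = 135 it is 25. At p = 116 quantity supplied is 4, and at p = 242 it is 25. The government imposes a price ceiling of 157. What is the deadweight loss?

Demand slope = (135 − 219)/(25 − 4) = −4, so p = 235 − 4q.
Supply slope = (242 − 116)/(25 − 4) = 6, so p = 92 + 6q.
Competitive equilibrium: 235 − 4q = 92 + 6q → q* = 14.3, p* = 177.8.
At the ceiling p = 157, quantity supplied = (157 − 92)/6 = 10.8333.
Willingness to pay at q' = 10.8333: 235 − 4·10.8333 = 191.6668.
Δq = 14.3 − 10.8333 = 3.4667; wedge = 191.6668 − 157 = 34.6668.
The triangle = ½ × 3.4667 × 34.6668 = 60.09.

60.09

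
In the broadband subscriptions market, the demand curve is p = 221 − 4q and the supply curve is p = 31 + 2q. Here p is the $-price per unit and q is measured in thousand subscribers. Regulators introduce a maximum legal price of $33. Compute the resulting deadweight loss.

$2821.33 thousand

Competitive equilibrium: 221 − 4q = 31 + 2q → q* = 31.66667, p* = 94.33333.
At the ceiling p = 33, quantity supplied = (33 − 31)/2 = 1.
Willingness to pay at q' = 1: 221 − 4·1 = 217.
Δq = 31.66667 − 1 = 30.66667; wedge = 217 − 33 = 184.
The triangle = ½ × 30.66667 × 184 = $2821.33 thousand.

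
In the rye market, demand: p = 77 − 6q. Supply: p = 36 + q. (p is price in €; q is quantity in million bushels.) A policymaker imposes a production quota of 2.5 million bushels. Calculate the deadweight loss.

€39.45 million

Competitive equilibrium: 77 − 6q = 36 + q → q* = 5.8571, p* = 41.8571.
At q = 2.5: demand price = 77 − 6·2.5 = 62; supply price = 36 + 1·2.5 = 38.5.
Δq = 5.8571 − 2.5 = 3.3571; wedge = 62 − 38.5 = 23.5.
Deadweight loss = ½ × 3.3571 × 23.5 = €39.45 million.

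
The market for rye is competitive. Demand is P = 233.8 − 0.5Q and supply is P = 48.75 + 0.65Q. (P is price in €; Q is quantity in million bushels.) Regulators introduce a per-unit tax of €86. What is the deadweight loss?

€3215.65 million

Competitive equilibrium: 233.8 − 0.5Q = 48.75 + 0.65Q → Q* = 160.913, P* = 153.3435.
With the tax, the buyer price exceeds the seller price by 86: (233.8 − 0.5Q) − (48.75 + 0.65Q) = 86 → Q' = 86.1304.
ΔQ = 160.913 − 86.1304 = 74.7826; the wedge equals the tax, 86.
Deadweight loss = ½ × 74.7826 × 86 = €3215.65 million.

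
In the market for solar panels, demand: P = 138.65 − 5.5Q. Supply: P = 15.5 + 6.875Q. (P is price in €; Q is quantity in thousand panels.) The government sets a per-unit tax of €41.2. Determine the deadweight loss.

Competitive equilibrium: 138.65 − 5.5Q = 15.5 + 6.875Q → Q* = 9.9515, P* = 83.9167.
With the tax, the buyer price exceeds the seller price by 41.2: (138.65 − 5.5Q) − (15.5 + 6.875Q) = 41.2 → Q' = 6.6222.
ΔQ = 9.9515 − 6.6222 = 3.3293; the wedge equals the tax, 41.2.
DWL = ½ × 3.3293 × 41.2 = €68.58 thousand.

€68.58 thousand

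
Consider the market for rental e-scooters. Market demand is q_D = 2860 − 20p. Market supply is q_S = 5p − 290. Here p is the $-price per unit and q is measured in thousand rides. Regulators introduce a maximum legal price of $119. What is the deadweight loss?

$153.125 thousand

In inverse form: demand p = 143 − 0.05q, supply p = 58 + 0.2q.
Competitive equilibrium: 143 − 0.05q = 58 + 0.2q → q* = 340, p* = 126.
At the ceiling p = 119, quantity supplied = (119 − 58)/0.2 = 305.
Willingness to pay at q' = 305: 143 − 0.05·305 = 127.75.
Δq = 340 − 305 = 35; wedge = 127.75 − 119 = 8.75.
DWL = ½ × 35 × 8.75 = $153.125 thousand.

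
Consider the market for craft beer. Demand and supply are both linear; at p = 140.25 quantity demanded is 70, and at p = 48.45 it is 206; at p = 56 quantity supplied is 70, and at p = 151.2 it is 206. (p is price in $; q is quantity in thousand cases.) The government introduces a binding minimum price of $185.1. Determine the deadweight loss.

$11214.28 thousand

Demand slope = (48.45 − 140.25)/(206 − 70) = −0.675, so p = 187.5 − 0.675q.
Supply slope = (151.2 − 56)/(206 − 70) = 0.7, so p = 7 + 0.7q.
Competitive equilibrium: 187.5 − 0.675q = 7 + 0.7q → q* = 131.27273, p* = 98.89091.
At the floor p = 185.1, quantity demanded = (187.5 − 185.1)/0.675 = 3.55556.
Sellers' marginal cost at q' = 3.55556: 7 + 0.7·3.55556 = 9.48889.
Δq = 131.27273 − 3.55556 = 127.71717; wedge = 185.1 − 9.48889 = 175.61111.
Deadweight loss = ½ × 127.71717 × 175.61111 = $11214.28 thousand.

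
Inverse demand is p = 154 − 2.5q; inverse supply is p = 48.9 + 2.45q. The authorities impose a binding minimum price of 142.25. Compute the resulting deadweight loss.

Competitive equilibrium: 154 − 2.5q = 48.9 + 2.45q → q* = 21.2323, p* = 100.9192.
At the floor p = 142.25, quantity demanded = (154 − 142.25)/2.5 = 4.7.
Sellers' marginal cost at q' = 4.7: 48.9 + 2.45·4.7 = 60.415.
Δq = 21.2323 − 4.7 = 16.5323; wedge = 142.25 − 60.415 = 81.835.
DWL = ½ × 16.5323 × 81.835 = 676.46.

676.46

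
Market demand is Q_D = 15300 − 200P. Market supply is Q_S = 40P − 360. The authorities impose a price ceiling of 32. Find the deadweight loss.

In inverse form: demand P = 76.5 − 0.005Q, supply P = 9 + 0.025Q.
Competitive equilibrium: 76.5 − 0.005Q = 9 + 0.025Q → Q* = 2250, P* = 65.25.
At the ceiling P = 32, quantity supplied = (32 − 9)/0.025 = 920.
Willingness to pay at Q' = 920: 76.5 − 0.005·920 = 71.9.
ΔQ = 2250 − 920 = 1330; wedge = 71.9 − 32 = 39.9.
The triangle = ½ × 1330 × 39.9 = 26533.50.

26533.50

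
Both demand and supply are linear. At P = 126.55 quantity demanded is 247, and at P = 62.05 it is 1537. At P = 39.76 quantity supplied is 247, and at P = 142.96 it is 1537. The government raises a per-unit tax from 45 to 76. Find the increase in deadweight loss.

Demand slope = (62.05 − 126.55)/(1537 − 247) = −0.05, so P = 138.9 − 0.05Q.
Supply slope = (142.96 − 39.76)/(1537 − 247) = 0.08, so P = 20 + 0.08Q.
Competitive equilibrium: 138.9 − 0.05Q = 20 + 0.08Q → Q* = 914.6154, P* = 93.1692.
For a per-unit tax t: ΔQ = t/0.13, so DWL = ½·t·(t/0.13) = t²/0.26.
At t = 45: DWL = 7788.462. At t = 76: DWL = 22215.385.
Increase = 22215.385 − 7788.462 = 14426.92.

14426.92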